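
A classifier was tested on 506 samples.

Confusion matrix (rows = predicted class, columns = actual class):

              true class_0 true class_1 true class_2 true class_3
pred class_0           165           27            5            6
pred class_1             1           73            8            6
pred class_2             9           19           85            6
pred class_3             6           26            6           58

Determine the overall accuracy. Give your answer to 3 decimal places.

0.753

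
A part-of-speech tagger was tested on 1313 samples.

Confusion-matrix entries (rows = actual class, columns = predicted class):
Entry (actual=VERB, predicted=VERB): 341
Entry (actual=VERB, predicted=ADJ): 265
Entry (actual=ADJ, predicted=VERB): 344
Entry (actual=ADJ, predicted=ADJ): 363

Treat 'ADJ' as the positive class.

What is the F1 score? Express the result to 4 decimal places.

Precision = TP/(TP+FP) = 363/628 = 0.5780
Recall = TP/(TP+FN) = 363/707 = 0.5134
F1 = 2·TP/(2·TP+FP+FN) = 726/1335 = 0.5438

0.5438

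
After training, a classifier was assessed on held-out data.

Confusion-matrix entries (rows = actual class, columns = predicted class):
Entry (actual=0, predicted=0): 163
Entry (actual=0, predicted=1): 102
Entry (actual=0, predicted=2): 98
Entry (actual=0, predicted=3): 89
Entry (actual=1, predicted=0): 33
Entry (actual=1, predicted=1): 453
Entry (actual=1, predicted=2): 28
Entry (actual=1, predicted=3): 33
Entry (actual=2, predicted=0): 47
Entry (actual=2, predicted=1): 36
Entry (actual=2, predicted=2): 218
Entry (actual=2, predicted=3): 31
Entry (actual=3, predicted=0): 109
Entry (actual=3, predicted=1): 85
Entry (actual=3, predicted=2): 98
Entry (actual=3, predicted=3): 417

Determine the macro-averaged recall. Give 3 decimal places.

Per-class recall (TP/(TP+FN)):
  0: TP=163, FN=102+98+89=289 → 163/452 = 0.3606
  1: TP=453, FN=33+28+33=94 → 453/547 = 0.8282
  2: TP=218, FN=47+36+31=114 → 218/332 = 0.6566
  3: TP=417, FN=109+85+98=292 → 417/709 = 0.5882
Macro-recall = mean = (0.3606 + 0.8282 + 0.6566 + 0.5882) / 4 = 0.608

0.608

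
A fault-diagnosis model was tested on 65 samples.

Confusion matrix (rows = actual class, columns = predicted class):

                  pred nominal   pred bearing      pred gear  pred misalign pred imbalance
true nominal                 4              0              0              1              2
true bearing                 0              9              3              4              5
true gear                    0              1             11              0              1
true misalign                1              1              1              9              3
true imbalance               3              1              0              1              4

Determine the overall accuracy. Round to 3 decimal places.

0.569

Accuracy = trace / total = (4+9+11+9+4=37) / 65 = 37/65 = 0.569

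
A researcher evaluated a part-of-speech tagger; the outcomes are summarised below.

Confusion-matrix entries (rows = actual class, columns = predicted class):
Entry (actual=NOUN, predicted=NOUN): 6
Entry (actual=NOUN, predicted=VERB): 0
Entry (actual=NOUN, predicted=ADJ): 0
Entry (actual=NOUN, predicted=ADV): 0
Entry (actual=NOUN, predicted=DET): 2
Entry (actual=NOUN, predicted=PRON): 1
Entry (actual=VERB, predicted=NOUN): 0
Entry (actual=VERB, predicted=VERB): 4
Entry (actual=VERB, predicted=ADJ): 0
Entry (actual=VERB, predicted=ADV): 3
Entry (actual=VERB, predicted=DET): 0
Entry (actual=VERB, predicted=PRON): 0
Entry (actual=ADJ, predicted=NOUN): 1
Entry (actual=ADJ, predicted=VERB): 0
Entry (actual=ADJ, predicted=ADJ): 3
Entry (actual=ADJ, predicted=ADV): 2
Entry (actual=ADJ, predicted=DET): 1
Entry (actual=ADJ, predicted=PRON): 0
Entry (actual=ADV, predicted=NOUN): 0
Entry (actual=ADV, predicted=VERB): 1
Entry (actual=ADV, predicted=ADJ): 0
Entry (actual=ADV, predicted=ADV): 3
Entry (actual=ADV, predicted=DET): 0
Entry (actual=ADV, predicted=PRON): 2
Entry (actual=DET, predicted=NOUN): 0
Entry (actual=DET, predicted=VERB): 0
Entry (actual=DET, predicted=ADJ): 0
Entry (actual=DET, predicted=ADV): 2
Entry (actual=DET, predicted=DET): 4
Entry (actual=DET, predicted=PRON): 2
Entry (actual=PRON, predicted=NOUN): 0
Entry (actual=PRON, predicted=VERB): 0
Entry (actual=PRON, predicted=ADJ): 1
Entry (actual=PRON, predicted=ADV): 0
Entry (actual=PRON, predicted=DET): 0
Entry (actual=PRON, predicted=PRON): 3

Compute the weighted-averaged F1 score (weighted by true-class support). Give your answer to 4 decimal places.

0.5793

Per-class F1 score (2·TP/(2·TP+FP+FN)):
  NOUN: TP=6, FP=0+1+0+0+0=1, FN=0+0+0+2+1=3 → 12/16 = 0.75000
  VERB: TP=4, FP=0+0+1+0+0=1, FN=0+0+3+0+0=3 → 8/12 = 0.66667
  ADJ: TP=3, FP=0+0+0+0+1=1, FN=1+0+2+1+0=4 → 6/11 = 0.54545
  ADV: TP=3, FP=0+3+2+2+0=7, FN=0+1+0+0+2=3 → 6/16 = 0.37500
  DET: TP=4, FP=2+0+1+0+0=3, FN=0+0+0+2+2=4 → 8/15 = 0.53333
  PRON: TP=3, FP=1+0+0+2+2=5, FN=0+0+1+0+0=1 → 6/12 = 0.50000
Weighted-F1 score = Σ (supportᵢ/N)·F1 scoreᵢ with N=41: (9/41)·0.75000 + (7/41)·0.66667 + (7/41)·0.54545 + (6/41)·0.37500 + (8/41)·0.53333 + (4/41)·0.50000 = 0.5793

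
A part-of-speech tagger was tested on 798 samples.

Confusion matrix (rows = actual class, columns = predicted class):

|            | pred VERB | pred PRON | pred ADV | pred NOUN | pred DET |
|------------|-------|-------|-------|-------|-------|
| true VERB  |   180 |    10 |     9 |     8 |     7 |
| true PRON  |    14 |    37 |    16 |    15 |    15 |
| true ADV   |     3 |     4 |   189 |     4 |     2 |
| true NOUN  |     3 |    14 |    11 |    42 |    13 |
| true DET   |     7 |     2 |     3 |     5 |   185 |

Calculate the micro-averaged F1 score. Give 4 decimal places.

0.7932

Micro-averaging pools counts across classes: ΣTP=633, ΣFP=165, ΣFN=165.
Micro-F1 score = 2·TP/(2·TP+FP+FN) on pooled counts = 0.7932 (equals overall accuracy in single-label multiclass).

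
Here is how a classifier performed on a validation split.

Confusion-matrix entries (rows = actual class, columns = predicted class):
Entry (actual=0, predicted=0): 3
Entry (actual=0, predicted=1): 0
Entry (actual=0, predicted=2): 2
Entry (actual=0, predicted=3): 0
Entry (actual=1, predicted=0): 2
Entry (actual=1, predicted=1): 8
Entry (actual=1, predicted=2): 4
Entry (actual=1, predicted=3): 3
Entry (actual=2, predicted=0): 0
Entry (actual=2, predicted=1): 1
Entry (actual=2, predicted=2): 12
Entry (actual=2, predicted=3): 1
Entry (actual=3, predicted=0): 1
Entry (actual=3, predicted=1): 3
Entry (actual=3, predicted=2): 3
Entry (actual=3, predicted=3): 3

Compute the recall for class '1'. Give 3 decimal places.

Treat '1' as positive and all other classes as negative.
recall = TP/(TP+FN).
1: TP=8, FN=2+4+3=9 → 8/17 = 0.4706

0.471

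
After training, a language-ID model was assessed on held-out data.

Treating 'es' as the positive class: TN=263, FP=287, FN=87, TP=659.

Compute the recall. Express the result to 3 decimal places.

0.883

Recall = TP/(TP+FN) = 659/(659+87) = 659/746 = 0.883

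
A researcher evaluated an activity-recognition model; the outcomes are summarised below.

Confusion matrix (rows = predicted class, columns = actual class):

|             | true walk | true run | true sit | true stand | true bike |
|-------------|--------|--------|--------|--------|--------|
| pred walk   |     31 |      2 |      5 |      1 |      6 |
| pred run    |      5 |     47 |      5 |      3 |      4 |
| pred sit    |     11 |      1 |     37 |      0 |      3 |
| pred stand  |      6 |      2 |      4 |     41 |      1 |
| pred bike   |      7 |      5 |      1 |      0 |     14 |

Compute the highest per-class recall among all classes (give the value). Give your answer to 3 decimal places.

Per-class recall (TP/(TP+FN)):
  walk: TP=31, FN=5+11+6+7=29 → 31/60 = 0.5167
  run: TP=47, FN=2+1+2+5=10 → 47/57 = 0.8246
  sit: TP=37, FN=5+5+4+1=15 → 37/52 = 0.7115
  stand: TP=41, FN=1+3+0+0=4 → 41/45 = 0.9111
  bike: TP=14, FN=6+4+3+1=14 → 14/28 = 0.5000
Highest is class 'stand' with recall = 0.911.

0.911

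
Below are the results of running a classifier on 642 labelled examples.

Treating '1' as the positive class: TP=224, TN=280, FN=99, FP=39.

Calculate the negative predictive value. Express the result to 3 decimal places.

NPV = TN/(TN+FN) = 280/(280+99) = 0.739

0.739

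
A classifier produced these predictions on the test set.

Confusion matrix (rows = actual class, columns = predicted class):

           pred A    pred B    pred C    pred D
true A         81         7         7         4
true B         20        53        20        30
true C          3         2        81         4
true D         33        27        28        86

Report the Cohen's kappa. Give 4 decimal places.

Observed agreement pₒ = trace/N = 301/486 = 0.61934
Expected agreement pₑ = Σ (rowᵢ·colᵢ)/N² = (99·137 + 123·89 + 90·136 + 174·124)/486² = 0.24694
κ = (pₒ − pₑ)/(1 − pₑ) = (0.61934 − 0.24694)/(1 − 0.24694) = 0.4945

0.4945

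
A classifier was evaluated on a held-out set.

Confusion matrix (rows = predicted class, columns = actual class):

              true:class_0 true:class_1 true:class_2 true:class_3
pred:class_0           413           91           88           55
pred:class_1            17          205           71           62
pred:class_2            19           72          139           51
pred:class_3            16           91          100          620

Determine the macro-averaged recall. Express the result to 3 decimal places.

0.618

Per-class recall (TP/(TP+FN)):
  class_0: TP=413, FN=17+19+16=52 → 413/465 = 0.8882
  class_1: TP=205, FN=91+72+91=254 → 205/459 = 0.4466
  class_2: TP=139, FN=88+71+100=259 → 139/398 = 0.3492
  class_3: TP=620, FN=55+62+51=168 → 620/788 = 0.7868
Macro-recall = mean = (0.8882 + 0.4466 + 0.3492 + 0.7868) / 4 = 0.618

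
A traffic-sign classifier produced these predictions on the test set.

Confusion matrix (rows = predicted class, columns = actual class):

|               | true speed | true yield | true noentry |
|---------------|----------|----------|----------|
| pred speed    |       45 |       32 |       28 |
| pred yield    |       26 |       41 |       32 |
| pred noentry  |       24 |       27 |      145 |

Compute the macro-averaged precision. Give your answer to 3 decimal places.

Per-class precision (TP/(TP+FP)):
  speed: TP=45, FP=32+28=60 → 45/105 = 0.4286
  yield: TP=41, FP=26+32=58 → 41/99 = 0.4141
  noentry: TP=145, FP=24+27=51 → 145/196 = 0.7398
Macro-precision = mean = (0.4286 + 0.4141 + 0.7398) / 3 = 0.528

0.528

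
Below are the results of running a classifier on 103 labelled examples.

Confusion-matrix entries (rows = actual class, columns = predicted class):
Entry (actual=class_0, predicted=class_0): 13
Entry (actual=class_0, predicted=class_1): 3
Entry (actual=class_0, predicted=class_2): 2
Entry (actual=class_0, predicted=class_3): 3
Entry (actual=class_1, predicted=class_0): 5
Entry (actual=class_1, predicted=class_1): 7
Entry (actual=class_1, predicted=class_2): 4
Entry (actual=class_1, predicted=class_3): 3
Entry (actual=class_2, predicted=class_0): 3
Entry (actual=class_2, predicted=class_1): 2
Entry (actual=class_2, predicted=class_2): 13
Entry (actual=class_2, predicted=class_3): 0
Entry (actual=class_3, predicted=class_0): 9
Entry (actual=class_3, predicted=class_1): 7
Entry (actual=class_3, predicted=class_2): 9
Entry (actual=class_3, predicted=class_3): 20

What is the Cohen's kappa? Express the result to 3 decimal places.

0.352

Observed agreement pₒ = trace/N = 53/103 = 0.5146
Expected agreement pₑ = Σ (rowᵢ·colᵢ)/N² = (21·30 + 19·19 + 18·28 + 45·26)/103² = 0.2512
κ = (pₒ − pₑ)/(1 − pₑ) = (0.5146 − 0.2512)/(1 − 0.2512) = 0.352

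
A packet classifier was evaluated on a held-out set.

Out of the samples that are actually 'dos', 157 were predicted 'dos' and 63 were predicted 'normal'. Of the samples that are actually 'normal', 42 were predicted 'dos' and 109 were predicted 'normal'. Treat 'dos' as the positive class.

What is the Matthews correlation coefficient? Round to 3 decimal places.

MCC = (TP·TN − FP·FN) / √((TP+FP)(TP+FN)(TN+FP)(TN+FN))
Numerator = 157·109 − 42·63 = 14467
Denominator = √(199·220·151·172) = √1137054160 = 33720.2337
MCC = 14467 / 33720.2337 = 0.429

0.429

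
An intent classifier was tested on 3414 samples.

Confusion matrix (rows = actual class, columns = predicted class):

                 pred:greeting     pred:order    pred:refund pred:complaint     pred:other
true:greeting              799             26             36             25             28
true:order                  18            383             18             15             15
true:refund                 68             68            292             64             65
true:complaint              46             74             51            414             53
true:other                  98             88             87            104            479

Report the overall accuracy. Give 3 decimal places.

Accuracy = trace / total = (799+383+292+414+479=2367) / 3414 = 2367/3414 = 0.693

0.693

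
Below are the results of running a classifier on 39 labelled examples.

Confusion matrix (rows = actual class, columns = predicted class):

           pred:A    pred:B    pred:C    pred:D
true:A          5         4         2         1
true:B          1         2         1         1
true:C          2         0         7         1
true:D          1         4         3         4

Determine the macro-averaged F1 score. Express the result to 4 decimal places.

Per-class F1 score (2·TP/(2·TP+FP+FN)):
  A: TP=5, FP=1+2+1=4, FN=4+2+1=7 → 10/21 = 0.47619
  B: TP=2, FP=4+0+4=8, FN=1+1+1=3 → 4/15 = 0.26667
  C: TP=7, FP=2+1+3=6, FN=2+0+1=3 → 14/23 = 0.60870
  D: TP=4, FP=1+1+1=3, FN=1+4+3=8 → 8/19 = 0.42105
Macro-F1 score = mean = (0.47619 + 0.26667 + 0.60870 + 0.42105) / 4 = 0.4432

0.4432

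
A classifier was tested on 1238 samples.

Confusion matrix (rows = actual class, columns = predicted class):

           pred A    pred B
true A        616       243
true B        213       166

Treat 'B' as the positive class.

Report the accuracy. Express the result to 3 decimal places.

Accuracy = (TP+TN)/N = (166+616)/1238 = 0.632

0.632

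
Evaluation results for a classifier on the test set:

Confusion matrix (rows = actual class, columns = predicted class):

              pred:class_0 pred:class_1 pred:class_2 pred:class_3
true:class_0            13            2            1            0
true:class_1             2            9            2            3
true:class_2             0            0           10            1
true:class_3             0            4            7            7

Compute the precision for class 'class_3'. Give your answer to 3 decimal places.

Take TP from the diagonal, FP from the rest of the 'class_3' prediction marginal, FN from the rest of the 'class_3' actual marginal.
precision = TP/(TP+FP).
class_3: TP=7, FP=0+3+1=4 → 7/11 = 0.6364

0.636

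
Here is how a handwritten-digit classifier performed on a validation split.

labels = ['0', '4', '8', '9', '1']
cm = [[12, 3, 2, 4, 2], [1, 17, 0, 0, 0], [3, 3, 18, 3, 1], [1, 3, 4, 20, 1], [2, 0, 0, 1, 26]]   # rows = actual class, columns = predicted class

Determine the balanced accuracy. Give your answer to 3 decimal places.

0.739

Balanced accuracy = mean of per-class recall.
  0: recall = 12/23 = 0.5217
  4: recall = 17/18 = 0.9444
  8: recall = 18/28 = 0.6429
  9: recall = 20/29 = 0.6897
  1: recall = 26/29 = 0.8966
Mean = (0.5217 + 0.9444 + 0.6429 + 0.6897 + 0.8966) / 5 = 0.739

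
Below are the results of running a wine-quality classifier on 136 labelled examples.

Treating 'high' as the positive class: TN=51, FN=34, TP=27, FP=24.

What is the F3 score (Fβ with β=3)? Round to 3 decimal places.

Fβ = (1+β²)·TP / ((1+β²)·TP + β²·FN + FP), with β²=9
= 10·27 / (10·27 + 9·34 + 24) = 0.450

0.450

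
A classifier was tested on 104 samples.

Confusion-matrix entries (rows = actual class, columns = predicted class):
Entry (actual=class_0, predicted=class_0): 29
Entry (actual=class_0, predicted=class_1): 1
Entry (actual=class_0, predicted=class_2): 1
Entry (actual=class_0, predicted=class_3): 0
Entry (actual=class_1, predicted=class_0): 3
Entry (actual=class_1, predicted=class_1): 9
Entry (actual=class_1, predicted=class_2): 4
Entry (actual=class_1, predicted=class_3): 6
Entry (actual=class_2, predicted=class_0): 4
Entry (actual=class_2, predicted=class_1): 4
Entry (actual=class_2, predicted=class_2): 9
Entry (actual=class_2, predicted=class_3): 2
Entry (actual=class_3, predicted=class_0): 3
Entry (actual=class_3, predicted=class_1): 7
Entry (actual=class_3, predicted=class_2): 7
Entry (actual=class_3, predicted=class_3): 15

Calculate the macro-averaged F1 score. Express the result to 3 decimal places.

0.561

Per-class F1 score (2·TP/(2·TP+FP+FN)):
  class_0: TP=29, FP=3+4+3=10, FN=1+1+0=2 → 58/70 = 0.8286
  class_1: TP=9, FP=1+4+7=12, FN=3+4+6=13 → 18/43 = 0.4186
  class_2: TP=9, FP=1+4+7=12, FN=4+4+2=10 → 18/40 = 0.4500
  class_3: TP=15, FP=0+6+2=8, FN=3+7+7=17 → 30/55 = 0.5455
Macro-F1 score = mean = (0.8286 + 0.4186 + 0.4500 + 0.5455) / 4 = 0.561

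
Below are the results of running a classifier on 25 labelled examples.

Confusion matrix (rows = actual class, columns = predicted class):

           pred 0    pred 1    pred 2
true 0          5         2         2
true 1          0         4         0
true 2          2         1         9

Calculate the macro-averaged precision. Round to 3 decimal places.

0.701

Per-class precision (TP/(TP+FP)):
  0: TP=5, FP=0+2=2 → 5/7 = 0.7143
  1: TP=4, FP=2+1=3 → 4/7 = 0.5714
  2: TP=9, FP=2+0=2 → 9/11 = 0.8182
Macro-precision = mean = (0.7143 + 0.5714 + 0.8182) / 3 = 0.701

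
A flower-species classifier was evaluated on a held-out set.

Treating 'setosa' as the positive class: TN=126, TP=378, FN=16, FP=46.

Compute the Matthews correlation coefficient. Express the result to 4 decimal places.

MCC = (TP·TN − FP·FN) / √((TP+FP)(TP+FN)(TN+FP)(TN+FN))
Numerator = 378·126 − 46·16 = 46892
Denominator = √(424·394·172·142) = √4080175744 = 63876.2534
MCC = 46892 / 63876.2534 = 0.7341

0.7341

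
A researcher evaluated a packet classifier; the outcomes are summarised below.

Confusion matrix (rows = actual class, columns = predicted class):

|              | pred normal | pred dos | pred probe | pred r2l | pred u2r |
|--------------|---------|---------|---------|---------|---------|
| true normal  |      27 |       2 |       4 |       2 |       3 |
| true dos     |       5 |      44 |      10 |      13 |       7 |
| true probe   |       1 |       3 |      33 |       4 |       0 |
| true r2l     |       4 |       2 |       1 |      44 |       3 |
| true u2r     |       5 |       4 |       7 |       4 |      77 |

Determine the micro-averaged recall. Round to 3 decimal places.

0.728

Micro-averaging pools counts across classes: ΣTP=225, ΣFP=84, ΣFN=84.
Micro-recall = TP/(TP+FN) on pooled counts = 0.728 (equals overall accuracy in single-label multiclass).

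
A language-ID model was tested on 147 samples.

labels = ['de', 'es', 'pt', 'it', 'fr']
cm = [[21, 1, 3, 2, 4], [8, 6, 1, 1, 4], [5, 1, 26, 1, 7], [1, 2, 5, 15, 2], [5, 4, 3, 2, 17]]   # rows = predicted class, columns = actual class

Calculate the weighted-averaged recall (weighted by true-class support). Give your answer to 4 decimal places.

0.5782

Per-class recall (TP/(TP+FN)):
  de: TP=21, FN=8+5+1+5=19 → 21/40 = 0.52500
  es: TP=6, FN=1+1+2+4=8 → 6/14 = 0.42857
  pt: TP=26, FN=3+1+5+3=12 → 26/38 = 0.68421
  it: TP=15, FN=2+1+1+2=6 → 15/21 = 0.71429
  fr: TP=17, FN=4+4+7+2=17 → 17/34 = 0.50000
Weighted-recall = Σ (supportᵢ/N)·recallᵢ with N=147: (40/147)·0.52500 + (14/147)·0.42857 + (38/147)·0.68421 + (21/147)·0.71429 + (34/147)·0.50000 = 0.5782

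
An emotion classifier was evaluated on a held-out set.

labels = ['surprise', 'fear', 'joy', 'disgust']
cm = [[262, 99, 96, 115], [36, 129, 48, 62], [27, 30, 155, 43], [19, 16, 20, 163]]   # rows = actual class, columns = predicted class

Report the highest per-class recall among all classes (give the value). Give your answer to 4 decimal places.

Per-class recall (TP/(TP+FN)):
  surprise: TP=262, FN=99+96+115=310 → 262/572 = 0.45804
  fear: TP=129, FN=36+48+62=146 → 129/275 = 0.46909
  joy: TP=155, FN=27+30+43=100 → 155/255 = 0.60784
  disgust: TP=163, FN=19+16+20=55 → 163/218 = 0.74771
Highest is class 'disgust' with recall = 0.7477.

0.7477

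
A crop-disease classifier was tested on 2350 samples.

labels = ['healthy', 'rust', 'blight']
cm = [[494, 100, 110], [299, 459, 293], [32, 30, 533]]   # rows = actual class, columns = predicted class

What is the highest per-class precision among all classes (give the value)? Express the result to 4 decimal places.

Per-class precision (TP/(TP+FP)):
  healthy: TP=494, FP=299+32=331 → 494/825 = 0.59879
  rust: TP=459, FP=100+30=130 → 459/589 = 0.77929
  blight: TP=533, FP=110+293=403 → 533/936 = 0.56944
Highest is class 'rust' with precision = 0.7793.

0.7793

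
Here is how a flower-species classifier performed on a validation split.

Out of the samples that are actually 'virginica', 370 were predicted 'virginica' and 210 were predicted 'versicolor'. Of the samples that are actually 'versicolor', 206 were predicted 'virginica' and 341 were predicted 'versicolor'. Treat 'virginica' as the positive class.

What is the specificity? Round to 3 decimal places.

0.623

Specificity = TN/(TN+FP) = 341/(341+206) = 0.623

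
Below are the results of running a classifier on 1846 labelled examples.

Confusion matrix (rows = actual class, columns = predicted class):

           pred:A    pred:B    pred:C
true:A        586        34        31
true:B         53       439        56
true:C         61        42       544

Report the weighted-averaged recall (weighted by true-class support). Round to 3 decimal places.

0.850

Per-class recall (TP/(TP+FN)):
  A: TP=586, FN=34+31=65 → 586/651 = 0.9002
  B: TP=439, FN=53+56=109 → 439/548 = 0.8011
  C: TP=544, FN=61+42=103 → 544/647 = 0.8408
Weighted-recall = Σ (supportᵢ/N)·recallᵢ with N=1846: (651/1846)·0.9002 + (548/1846)·0.8011 + (647/1846)·0.8408 = 0.850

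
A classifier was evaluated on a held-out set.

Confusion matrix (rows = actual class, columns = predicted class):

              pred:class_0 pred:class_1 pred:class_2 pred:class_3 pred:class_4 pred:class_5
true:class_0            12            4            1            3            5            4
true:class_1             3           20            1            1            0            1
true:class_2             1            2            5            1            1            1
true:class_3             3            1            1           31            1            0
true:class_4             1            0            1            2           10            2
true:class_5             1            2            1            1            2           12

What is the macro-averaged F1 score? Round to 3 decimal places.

0.614

Per-class F1 score (2·TP/(2·TP+FP+FN)):
  class_0: TP=12, FP=3+1+3+1+1=9, FN=4+1+3+5+4=17 → 24/50 = 0.4800
  class_1: TP=20, FP=4+2+1+0+2=9, FN=3+1+1+0+1=6 → 40/55 = 0.7273
  class_2: TP=5, FP=1+1+1+1+1=5, FN=1+2+1+1+1=6 → 10/21 = 0.4762
  class_3: TP=31, FP=3+1+1+2+1=8, FN=3+1+1+1+0=6 → 62/76 = 0.8158
  class_4: TP=10, FP=5+0+1+1+2=9, FN=1+0+1+2+2=6 → 20/35 = 0.5714
  class_5: TP=12, FP=4+1+1+0+2=8, FN=1+2+1+1+2=7 → 24/39 = 0.6154
Macro-F1 score = mean = (0.4800 + 0.7273 + 0.4762 + 0.8158 + 0.5714 + 0.6154) / 6 = 0.614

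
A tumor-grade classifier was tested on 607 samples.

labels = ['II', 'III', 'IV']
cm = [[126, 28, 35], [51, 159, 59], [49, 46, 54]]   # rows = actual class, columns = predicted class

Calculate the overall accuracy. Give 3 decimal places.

0.558

Accuracy = trace / total = (126+159+54=339) / 607 = 339/607 = 0.558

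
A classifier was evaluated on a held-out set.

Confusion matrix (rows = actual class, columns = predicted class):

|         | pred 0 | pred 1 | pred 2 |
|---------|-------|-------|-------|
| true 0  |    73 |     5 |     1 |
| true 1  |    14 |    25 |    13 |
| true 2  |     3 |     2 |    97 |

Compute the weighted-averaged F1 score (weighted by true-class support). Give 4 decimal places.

Per-class F1 score (2·TP/(2·TP+FP+FN)):
  0: TP=73, FP=14+3=17, FN=5+1=6 → 146/169 = 0.86391
  1: TP=25, FP=5+2=7, FN=14+13=27 → 50/84 = 0.59524
  2: TP=97, FP=1+13=14, FN=3+2=5 → 194/213 = 0.91080
Weighted-F1 score = Σ (supportᵢ/N)·F1 scoreᵢ with N=233: (79/233)·0.86391 + (52/233)·0.59524 + (102/233)·0.91080 = 0.8245

0.8245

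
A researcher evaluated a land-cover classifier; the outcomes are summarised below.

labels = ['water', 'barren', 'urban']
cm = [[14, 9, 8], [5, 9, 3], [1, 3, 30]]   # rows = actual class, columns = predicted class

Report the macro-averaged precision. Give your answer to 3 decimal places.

Per-class precision (TP/(TP+FP)):
  water: TP=14, FP=5+1=6 → 14/20 = 0.7000
  barren: TP=9, FP=9+3=12 → 9/21 = 0.4286
  urban: TP=30, FP=8+3=11 → 30/41 = 0.7317
Macro-precision = mean = (0.7000 + 0.4286 + 0.7317) / 3 = 0.620

0.620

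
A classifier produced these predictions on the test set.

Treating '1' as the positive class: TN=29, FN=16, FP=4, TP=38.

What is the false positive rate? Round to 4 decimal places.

0.1212

FPR = FP/(FP+TN) = 4/(4+29) = 0.1212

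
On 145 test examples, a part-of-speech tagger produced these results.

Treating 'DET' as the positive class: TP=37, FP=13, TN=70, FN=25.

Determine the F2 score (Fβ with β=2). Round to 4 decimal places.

Fβ = (1+β²)·TP / ((1+β²)·TP + β²·FN + FP), with β²=4
= 5·37 / (5·37 + 4·25 + 13) = 0.6208

0.6208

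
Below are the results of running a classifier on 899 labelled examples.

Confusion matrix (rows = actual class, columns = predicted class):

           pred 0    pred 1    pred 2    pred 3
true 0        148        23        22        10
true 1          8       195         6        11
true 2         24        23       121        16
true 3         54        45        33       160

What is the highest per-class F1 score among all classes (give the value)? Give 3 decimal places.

0.771

Per-class F1 score (2·TP/(2·TP+FP+FN)):
  0: TP=148, FP=8+24+54=86, FN=23+22+10=55 → 296/437 = 0.6773
  1: TP=195, FP=23+23+45=91, FN=8+6+11=25 → 390/506 = 0.7708
  2: TP=121, FP=22+6+33=61, FN=24+23+16=63 → 242/366 = 0.6612
  3: TP=160, FP=10+11+16=37, FN=54+45+33=132 → 320/489 = 0.6544
Highest is class '1' with F1 score = 0.771.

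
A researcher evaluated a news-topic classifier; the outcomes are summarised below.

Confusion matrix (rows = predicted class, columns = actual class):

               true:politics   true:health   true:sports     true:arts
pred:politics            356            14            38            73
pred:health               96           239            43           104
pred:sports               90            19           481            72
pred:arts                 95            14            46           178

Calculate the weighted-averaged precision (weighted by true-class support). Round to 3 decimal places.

0.655

Per-class precision (TP/(TP+FP)):
  politics: TP=356, FP=14+38+73=125 → 356/481 = 0.7401
  health: TP=239, FP=96+43+104=243 → 239/482 = 0.4959
  sports: TP=481, FP=90+19+72=181 → 481/662 = 0.7266
  arts: TP=178, FP=95+14+46=155 → 178/333 = 0.5345
Weighted-precision = Σ (supportᵢ/N)·precisionᵢ with N=1958: (637/1958)·0.7401 + (286/1958)·0.4959 + (608/1958)·0.7266 + (427/1958)·0.5345 = 0.655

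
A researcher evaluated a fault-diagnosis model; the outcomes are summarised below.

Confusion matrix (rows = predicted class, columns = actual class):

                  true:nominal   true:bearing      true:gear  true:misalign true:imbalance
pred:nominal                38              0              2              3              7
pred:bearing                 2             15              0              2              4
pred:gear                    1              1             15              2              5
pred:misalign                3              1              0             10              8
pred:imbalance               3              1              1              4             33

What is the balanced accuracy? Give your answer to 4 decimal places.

Balanced accuracy = mean of per-class recall.
  nominal: recall = 38/47 = 0.80851
  bearing: recall = 15/18 = 0.83333
  gear: recall = 15/18 = 0.83333
  misalign: recall = 10/21 = 0.47619
  imbalance: recall = 33/57 = 0.57895
Mean = (0.80851 + 0.83333 + 0.83333 + 0.47619 + 0.57895) / 5 = 0.7061

0.7061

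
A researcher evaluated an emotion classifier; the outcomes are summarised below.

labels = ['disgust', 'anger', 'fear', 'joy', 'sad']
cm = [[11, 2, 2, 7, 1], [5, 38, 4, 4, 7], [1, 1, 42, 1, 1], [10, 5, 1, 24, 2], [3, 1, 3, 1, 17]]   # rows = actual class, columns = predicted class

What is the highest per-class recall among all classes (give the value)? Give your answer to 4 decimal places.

0.9130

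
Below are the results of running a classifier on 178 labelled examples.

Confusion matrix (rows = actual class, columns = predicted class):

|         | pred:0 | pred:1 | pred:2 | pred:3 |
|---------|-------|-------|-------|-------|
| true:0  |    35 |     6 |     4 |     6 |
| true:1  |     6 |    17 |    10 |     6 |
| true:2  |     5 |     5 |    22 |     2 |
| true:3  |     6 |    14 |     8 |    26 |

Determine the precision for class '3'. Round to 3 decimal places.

0.650

Treat '3' as positive and all other classes as negative.
precision = TP/(TP+FP).
3: TP=26, FP=6+6+2=14 → 26/40 = 0.6500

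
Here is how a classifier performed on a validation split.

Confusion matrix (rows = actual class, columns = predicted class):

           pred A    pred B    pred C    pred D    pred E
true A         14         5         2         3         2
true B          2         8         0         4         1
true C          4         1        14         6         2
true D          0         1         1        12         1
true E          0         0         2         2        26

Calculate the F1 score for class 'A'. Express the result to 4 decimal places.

0.6087

Treat 'A' as positive and all other classes as negative.
F1 score = 2·TP/(2·TP+FP+FN).
A: TP=14, FP=2+4+0+0=6, FN=5+2+3+2=12 → 28/46 = 0.60870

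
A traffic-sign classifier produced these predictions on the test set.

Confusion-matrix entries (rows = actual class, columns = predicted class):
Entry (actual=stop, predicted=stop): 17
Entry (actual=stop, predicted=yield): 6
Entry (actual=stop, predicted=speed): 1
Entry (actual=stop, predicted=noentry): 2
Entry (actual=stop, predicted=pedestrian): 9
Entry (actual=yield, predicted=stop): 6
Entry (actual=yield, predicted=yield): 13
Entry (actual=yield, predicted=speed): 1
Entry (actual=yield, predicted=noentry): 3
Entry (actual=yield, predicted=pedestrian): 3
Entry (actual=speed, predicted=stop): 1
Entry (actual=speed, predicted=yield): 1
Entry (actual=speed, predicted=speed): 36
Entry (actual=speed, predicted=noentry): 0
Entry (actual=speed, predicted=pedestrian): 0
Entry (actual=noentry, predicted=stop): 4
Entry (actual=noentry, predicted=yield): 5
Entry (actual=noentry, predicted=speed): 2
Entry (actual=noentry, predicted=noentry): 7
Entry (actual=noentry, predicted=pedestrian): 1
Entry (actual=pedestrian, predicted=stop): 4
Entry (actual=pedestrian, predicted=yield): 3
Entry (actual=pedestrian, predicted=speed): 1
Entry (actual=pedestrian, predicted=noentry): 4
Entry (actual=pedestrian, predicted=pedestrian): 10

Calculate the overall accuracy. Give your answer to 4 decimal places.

0.5929

Accuracy = trace / total = (17+13+36+7+10=83) / 140 = 83/140 = 0.5929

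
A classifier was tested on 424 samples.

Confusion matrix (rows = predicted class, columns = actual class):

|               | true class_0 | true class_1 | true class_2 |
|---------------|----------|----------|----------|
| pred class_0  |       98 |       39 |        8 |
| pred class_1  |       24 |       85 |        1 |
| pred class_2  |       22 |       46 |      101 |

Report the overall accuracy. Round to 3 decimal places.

Accuracy = trace / total = (98+85+101=284) / 424 = 284/424 = 0.670

0.670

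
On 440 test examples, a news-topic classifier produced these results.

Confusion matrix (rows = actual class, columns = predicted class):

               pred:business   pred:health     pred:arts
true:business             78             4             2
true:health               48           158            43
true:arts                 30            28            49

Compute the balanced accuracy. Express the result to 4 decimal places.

Balanced accuracy = mean of per-class recall.
  business: recall = 78/84 = 0.92857
  health: recall = 158/249 = 0.63454
  arts: recall = 49/107 = 0.45794
Mean = (0.92857 + 0.63454 + 0.45794) / 3 = 0.6737

0.6737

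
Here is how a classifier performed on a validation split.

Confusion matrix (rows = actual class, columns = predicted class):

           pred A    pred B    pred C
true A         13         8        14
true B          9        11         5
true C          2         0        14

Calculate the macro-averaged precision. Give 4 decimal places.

Per-class precision (TP/(TP+FP)):
  A: TP=13, FP=9+2=11 → 13/24 = 0.54167
  B: TP=11, FP=8+0=8 → 11/19 = 0.57895
  C: TP=14, FP=14+5=19 → 14/33 = 0.42424
Macro-precision = mean = (0.54167 + 0.57895 + 0.42424) / 3 = 0.5150

0.5150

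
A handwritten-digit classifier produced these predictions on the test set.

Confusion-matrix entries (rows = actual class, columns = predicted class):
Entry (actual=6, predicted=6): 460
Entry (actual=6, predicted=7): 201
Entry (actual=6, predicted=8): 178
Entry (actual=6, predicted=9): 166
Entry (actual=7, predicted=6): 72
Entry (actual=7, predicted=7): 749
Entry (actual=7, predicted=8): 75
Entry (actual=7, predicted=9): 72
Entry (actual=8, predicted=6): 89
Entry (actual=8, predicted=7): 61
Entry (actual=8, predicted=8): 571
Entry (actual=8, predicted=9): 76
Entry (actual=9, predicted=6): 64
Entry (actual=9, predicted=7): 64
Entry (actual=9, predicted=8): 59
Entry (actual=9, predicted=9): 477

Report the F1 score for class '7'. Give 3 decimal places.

Take TP from the diagonal, FP from the rest of the '7' prediction marginal, FN from the rest of the '7' actual marginal.
F1 score = 2·TP/(2·TP+FP+FN).
7: TP=749, FP=201+61+64=326, FN=72+75+72=219 → 1498/2043 = 0.7332

0.733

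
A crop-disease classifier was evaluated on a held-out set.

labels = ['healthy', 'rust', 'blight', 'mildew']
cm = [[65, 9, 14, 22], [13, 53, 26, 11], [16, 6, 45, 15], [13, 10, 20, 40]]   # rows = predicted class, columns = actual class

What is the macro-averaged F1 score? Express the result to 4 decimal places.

0.5335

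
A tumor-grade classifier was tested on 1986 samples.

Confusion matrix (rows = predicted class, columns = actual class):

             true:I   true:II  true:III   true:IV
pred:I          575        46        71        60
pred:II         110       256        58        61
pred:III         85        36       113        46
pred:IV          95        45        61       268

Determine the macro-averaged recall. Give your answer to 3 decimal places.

Per-class recall (TP/(TP+FN)):
  I: TP=575, FN=110+85+95=290 → 575/865 = 0.6647
  II: TP=256, FN=46+36+45=127 → 256/383 = 0.6684
  III: TP=113, FN=71+58+61=190 → 113/303 = 0.3729
  IV: TP=268, FN=60+61+46=167 → 268/435 = 0.6161
Macro-recall = mean = (0.6647 + 0.6684 + 0.3729 + 0.6161) / 4 = 0.581

0.581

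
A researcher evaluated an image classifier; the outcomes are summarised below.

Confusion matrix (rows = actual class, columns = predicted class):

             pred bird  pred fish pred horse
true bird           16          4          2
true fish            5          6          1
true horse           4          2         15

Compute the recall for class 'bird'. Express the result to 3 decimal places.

0.727

Treat 'bird' as positive and all other classes as negative.
recall = TP/(TP+FN).
bird: TP=16, FN=4+2=6 → 16/22 = 0.7273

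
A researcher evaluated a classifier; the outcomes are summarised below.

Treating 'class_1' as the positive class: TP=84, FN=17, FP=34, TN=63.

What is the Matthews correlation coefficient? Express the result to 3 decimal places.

MCC = (TP·TN − FP·FN) / √((TP+FP)(TP+FN)(TN+FP)(TN+FN))
Numerator = 84·63 − 34·17 = 4714
Denominator = √(118·101·97·80) = √92483680 = 9616.8436
MCC = 4714 / 9616.8436 = 0.490

0.490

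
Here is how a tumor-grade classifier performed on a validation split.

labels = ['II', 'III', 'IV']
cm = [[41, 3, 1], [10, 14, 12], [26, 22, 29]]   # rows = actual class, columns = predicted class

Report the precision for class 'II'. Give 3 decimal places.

precision = TP/(TP+FP).
II: TP=41, FP=10+26=36 → 41/77 = 0.5325

0.532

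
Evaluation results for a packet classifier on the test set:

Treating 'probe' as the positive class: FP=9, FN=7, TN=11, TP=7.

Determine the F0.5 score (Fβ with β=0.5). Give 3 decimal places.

Fβ = (1+β²)·TP / ((1+β²)·TP + β²·FN + FP), with β²=1/4
= 1.25·7 / (1.25·7 + 0.25·7 + 9) = 0.449

0.449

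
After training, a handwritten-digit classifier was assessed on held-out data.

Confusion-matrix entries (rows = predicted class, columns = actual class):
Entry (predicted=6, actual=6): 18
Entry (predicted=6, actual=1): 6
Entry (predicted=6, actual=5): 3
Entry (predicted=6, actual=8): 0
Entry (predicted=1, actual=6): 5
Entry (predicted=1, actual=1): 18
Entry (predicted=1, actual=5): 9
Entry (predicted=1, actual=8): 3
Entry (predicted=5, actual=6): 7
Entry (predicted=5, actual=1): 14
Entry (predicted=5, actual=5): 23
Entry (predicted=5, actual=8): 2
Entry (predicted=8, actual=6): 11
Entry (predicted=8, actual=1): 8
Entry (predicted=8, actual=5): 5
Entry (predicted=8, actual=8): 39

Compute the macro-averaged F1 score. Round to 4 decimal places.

Per-class F1 score (2·TP/(2·TP+FP+FN)):
  6: TP=18, FP=6+3+0=9, FN=5+7+11=23 → 36/68 = 0.52941
  1: TP=18, FP=5+9+3=17, FN=6+14+8=28 → 36/81 = 0.44444
  5: TP=23, FP=7+14+2=23, FN=3+9+5=17 → 46/86 = 0.53488
  8: TP=39, FP=11+8+5=24, FN=0+3+2=5 → 78/107 = 0.72897
Macro-F1 score = mean = (0.52941 + 0.44444 + 0.53488 + 0.72897) / 4 = 0.5594

0.5594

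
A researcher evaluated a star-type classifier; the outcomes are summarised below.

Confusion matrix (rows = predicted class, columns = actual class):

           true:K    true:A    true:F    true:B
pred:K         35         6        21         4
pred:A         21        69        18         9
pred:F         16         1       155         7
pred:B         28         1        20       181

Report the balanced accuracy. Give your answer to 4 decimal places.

Balanced accuracy = mean of per-class recall.
  K: recall = 35/100 = 0.35000
  A: recall = 69/77 = 0.89610
  F: recall = 155/214 = 0.72430
  B: recall = 181/201 = 0.90050
Mean = (0.35000 + 0.89610 + 0.72430 + 0.90050) / 4 = 0.7177

0.7177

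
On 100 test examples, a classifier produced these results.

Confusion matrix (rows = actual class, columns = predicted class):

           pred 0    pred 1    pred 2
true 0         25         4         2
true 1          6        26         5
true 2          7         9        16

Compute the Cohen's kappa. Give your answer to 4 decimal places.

Observed agreement pₒ = trace/N = 67/100 = 0.67000
Expected agreement pₑ = Σ (rowᵢ·colᵢ)/N² = (31·38 + 37·39 + 32·23)/100² = 0.33570
κ = (pₒ − pₑ)/(1 − pₑ) = (0.67000 − 0.33570)/(1 − 0.33570) = 0.5032

0.5032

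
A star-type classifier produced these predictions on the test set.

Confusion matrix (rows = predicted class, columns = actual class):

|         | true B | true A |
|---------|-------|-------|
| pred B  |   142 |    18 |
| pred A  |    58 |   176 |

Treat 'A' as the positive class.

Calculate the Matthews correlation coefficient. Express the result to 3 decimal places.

0.628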